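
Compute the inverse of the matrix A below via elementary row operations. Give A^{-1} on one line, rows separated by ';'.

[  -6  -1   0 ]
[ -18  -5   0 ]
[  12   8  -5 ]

Gauss-Jordan on [A | I]:
R1 <- (1/-6)*R1:  [    1   1/6     0  |  -1/6     0     0 ]
R2 <- R2 - (-18)*R1:  [  0  -2   0  |  -3   1   0 ]
R3 <- R3 - (12)*R1:  [  0   6  -5  |   2   0   1 ]
R2 <- (1/-2)*R2:  [    0     1     0  |   3/2  -1/2     0 ]
R1 <- R1 - (1/6)*R2:  [     1      0      0  |  -5/12   1/12      0 ]
R3 <- R3 - (6)*R2:  [  0   0  -5  |  -7   3   1 ]
R3 <- (1/-5)*R3:  [    0     0     1  |   7/5  -3/5  -1/5 ]
Right block of [I | A^{-1}] is the inverse:
[ -5/12  1/12     0 ]
[   3/2  -1/2     0 ]
[   7/5  -3/5  -1/5 ]

inverse = [-5/12 1/12 0; 3/2 -1/2 0; 7/5 -3/5 -1/5]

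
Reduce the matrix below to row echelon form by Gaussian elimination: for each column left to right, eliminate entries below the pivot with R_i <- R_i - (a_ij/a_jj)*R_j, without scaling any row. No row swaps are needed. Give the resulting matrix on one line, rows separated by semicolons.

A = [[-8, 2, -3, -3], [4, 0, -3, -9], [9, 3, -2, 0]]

Forward elimination:
R2 <- R2 - (-1/2)*R1:  [     0      1   -9/2  -21/2 ]
R3 <- R3 - (-9/8)*R1:  [     0   21/4  -43/8  -27/8 ]
R3 <- R3 - (21/4)*R2:  [     0      0   73/4  207/4 ]
Row echelon form:
[ -8  2    -3     -3 ]
[  0  1  -9/2  -21/2 ]
[  0  0  73/4  207/4 ]

REF = [-8 2 -3 -3; 0 1 -9/2 -21/2; 0 0 73/4 207/4]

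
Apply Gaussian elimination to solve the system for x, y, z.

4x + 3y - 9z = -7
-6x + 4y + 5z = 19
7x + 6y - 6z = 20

(2, 4, 3)

Forward elimination on [A|b]:
R2 <- R2 - (-3/2)*R1:  [     0   17/2  -17/2   17/2 ]
R3 <- R3 - (7/4)*R1:  [     0    3/4   39/4  129/4 ]
R3 <- R3 - (3/34)*R2:  [    0     0  21/2  63/2 ]
Row echelon form:
[ 4     3     -9  |    -7 ]
[ 0  17/2  -17/2  |  17/2 ]
[ 0     0   21/2  |  63/2 ]
Back-substitution:
z = (63/2) / (21/2) = 3
y = (17/2 - (-17/2)*(3)) / (17/2) = 4
x = (-7 - (3)*(4) - (-9)*(3)) / 4 = 2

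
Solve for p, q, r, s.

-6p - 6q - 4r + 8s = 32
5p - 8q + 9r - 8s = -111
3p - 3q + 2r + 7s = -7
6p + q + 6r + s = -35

(-2, 4, -5, 3)

Forward elimination on [A|b]:
R2 <- R2 - (-5/6)*R1:  [      0     -13    17/3    -4/3  -253/3 ]
R3 <- R3 - (-1/2)*R1:  [  0  -6   0  11   9 ]
R4 <- R4 - (-1)*R1:  [  0  -5   2   9  -3 ]
R3 <- R3 - (6/13)*R2:  [      0       0  -34/13  151/13  623/13 ]
R4 <- R4 - (5/13)*R2:  [       0        0    -7/39   371/39  1148/39 ]
R4 <- R4 - (7/102)*R3:  [       0        0        0  889/102   889/34 ]
Row echelon form:
[ -6   -6      -4        8  |      32 ]
[  0  -13    17/3     -4/3  |  -253/3 ]
[  0    0  -34/13   151/13  |  623/13 ]
[  0    0       0  889/102  |  889/34 ]
Back-substitution:
s = (889/34) / (889/102) = 3
r = (623/13 - (151/13)*(3)) / (-34/13) = -5
q = (-253/3 - (17/3)*(-5) - (-4/3)*(3)) / -13 = 4
p = (32 - (-6)*(4) - (-4)*(-5) - (8)*(3)) / -6 = -2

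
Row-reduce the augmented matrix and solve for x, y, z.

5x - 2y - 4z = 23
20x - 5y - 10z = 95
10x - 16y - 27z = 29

(5, 3, -1)

Forward elimination on [A|b]:
R2 <- R2 - (4)*R1:  [ 0  3  6  3 ]
R3 <- R3 - (2)*R1:  [   0  -12  -19  -17 ]
R3 <- R3 - (-4)*R2:  [  0   0   5  -5 ]
Row echelon form:
[ 5  -2  -4  |  23 ]
[ 0   3   6  |   3 ]
[ 0   0   5  |  -5 ]
Back-substitution:
z = (-5) / 5 = -1
y = (3 - (6)*(-1)) / 3 = 3
x = (23 - (-2)*(3) - (-4)*(-1)) / 5 = 5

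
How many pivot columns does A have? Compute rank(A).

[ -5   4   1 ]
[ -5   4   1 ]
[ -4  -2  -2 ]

rank(A) = 2

Row reduction:
R2 <- R2 - (1)*R1:  [ 0  0  0 ]
R3 <- R3 - (4/5)*R1:  [     0  -26/5  -14/5 ]
R2 <-> R3   (pivot in column 2 was zero)
[ -5      4      1 ]
[  0  -26/5  -14/5 ]
[  0      0      0 ]
Row echelon form:
[ -5      4      1 ]
[  0  -26/5  -14/5 ]
[  0      0      0 ]
Nonzero rows / pivot columns: 2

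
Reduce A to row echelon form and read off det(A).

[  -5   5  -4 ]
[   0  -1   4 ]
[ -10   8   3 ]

Forward elimination:
R3 <- R3 - (2)*R1:  [  0  -2  11 ]
R3 <- R3 - (2)*R2:  [ 0  0  3 ]
Upper-triangular form:
[ -5   5  -4 ]
[  0  -1   4 ]
[  0   0   3 ]
det(A) = (-1)^0 * (-5) * (-1) * (3) = 15  (0 row swaps -> sign +1)

det(A) = 15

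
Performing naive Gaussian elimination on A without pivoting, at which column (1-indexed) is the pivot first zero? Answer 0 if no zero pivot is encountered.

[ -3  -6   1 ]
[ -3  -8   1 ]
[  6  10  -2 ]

first zero-pivot column = 3

Naive forward elimination:
R2 <- R2 - (1)*R1:  [  0  -2   0 ]
R3 <- R3 - (-2)*R1:  [  0  -2   0 ]
R3 <- R3 - (1)*R2:  [ 0  0  0 ]
Matrix at this point:
[ -3  -6  1 ]
[  0  -2  0 ]
[  0   0  0 ]
Pivot entry (3,3) in the last row is zero and there are no rows below to swap with -> zero pivot in column 3 (A is singular).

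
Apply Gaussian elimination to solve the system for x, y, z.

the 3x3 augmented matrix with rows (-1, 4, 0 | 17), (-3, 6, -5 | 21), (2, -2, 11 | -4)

(3, 5, 0)

Forward elimination on [A|b]:
R2 <- R2 - (3)*R1:  [   0   -6   -5  -30 ]
R3 <- R3 - (-2)*R1:  [  0   6  11  30 ]
R3 <- R3 - (-1)*R2:  [ 0  0  6  0 ]
Row echelon form:
[ -1   4   0  |   17 ]
[  0  -6  -5  |  -30 ]
[  0   0   6  |    0 ]
Back-substitution:
z = (0) / 6 = 0
y = (-30 - (-5)*(0)) / -6 = 5
x = (17 - (4)*(5)) / -1 = 3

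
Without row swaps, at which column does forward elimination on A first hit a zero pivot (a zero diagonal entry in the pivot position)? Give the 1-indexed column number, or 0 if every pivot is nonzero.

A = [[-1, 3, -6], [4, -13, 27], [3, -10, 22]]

first zero-pivot column = 0

Naive forward elimination:
R2 <- R2 - (-4)*R1:  [  0  -1   3 ]
R3 <- R3 - (-3)*R1:  [  0  -1   4 ]
R3 <- R3 - (1)*R2:  [ 0  0  1 ]
All pivots nonzero; naive elimination completes without hitting a zero pivot.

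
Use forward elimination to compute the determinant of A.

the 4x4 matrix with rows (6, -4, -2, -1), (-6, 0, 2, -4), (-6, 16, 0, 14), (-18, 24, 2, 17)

det(A) = 144

Forward elimination:
R2 <- R2 - (-1)*R1:  [  0  -4   0  -5 ]
R3 <- R3 - (-1)*R1:  [  0  12  -2  13 ]
R4 <- R4 - (-3)*R1:  [  0  12  -4  14 ]
R3 <- R3 - (-3)*R2:  [  0   0  -2  -2 ]
R4 <- R4 - (-3)*R2:  [  0   0  -4  -1 ]
R4 <- R4 - (2)*R3:  [ 0  0  0  3 ]
Upper-triangular form:
[ 6  -4  -2  -1 ]
[ 0  -4   0  -5 ]
[ 0   0  -2  -2 ]
[ 0   0   0   3 ]
det(A) = (-1)^0 * (6) * (-4) * (-2) * (3) = 144  (0 row swaps -> sign +1)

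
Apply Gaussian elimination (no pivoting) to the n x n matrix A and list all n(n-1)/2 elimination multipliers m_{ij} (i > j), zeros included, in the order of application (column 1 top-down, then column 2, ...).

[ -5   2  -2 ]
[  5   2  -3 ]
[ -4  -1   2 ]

Forward elimination:
R2 <- R2 - (-1)*R1:  [  0   4  -5 ]
R3 <- R3 - (4/5)*R1:  [     0  -13/5   18/5 ]
R3 <- R3 - (-13/20)*R2:  [    0     0  7/20 ]
Multipliers (in order of application): m_{21} = -1, m_{31} = 4/5, m_{32} = -13/20

multipliers: -1, 4/5, -13/20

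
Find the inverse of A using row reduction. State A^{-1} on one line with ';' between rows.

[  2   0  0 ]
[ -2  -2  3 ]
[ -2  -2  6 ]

inverse = [1/2 0 0; -1/2 -1 1/2; 0 -1/3 1/3]

Gauss-Jordan on [A | I]:
R1 <- (1/2)*R1:  [   1    0    0  |  1/2    0    0 ]
R2 <- R2 - (-2)*R1:  [  0  -2   3  |   1   1   0 ]
R3 <- R3 - (-2)*R1:  [  0  -2   6  |   1   0   1 ]
R2 <- (1/-2)*R2:  [    0     1  -3/2  |  -1/2  -1/2     0 ]
R3 <- R3 - (-2)*R2:  [  0   0   3  |   0  -1   1 ]
R3 <- (1/3)*R3:  [    0     0     1  |     0  -1/3   1/3 ]
R2 <- R2 - (-3/2)*R3:  [    0     1     0  |  -1/2    -1   1/2 ]
Right block of [I | A^{-1}] is the inverse:
[  1/2     0    0 ]
[ -1/2    -1  1/2 ]
[    0  -1/3  1/3 ]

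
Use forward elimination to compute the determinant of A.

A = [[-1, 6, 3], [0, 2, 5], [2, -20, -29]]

Forward elimination:
R3 <- R3 - (-2)*R1:  [   0   -8  -23 ]
R3 <- R3 - (-4)*R2:  [  0   0  -3 ]
Upper-triangular form:
[ -1  6   3 ]
[  0  2   5 ]
[  0  0  -3 ]
det(A) = (-1)^0 * (-1) * (2) * (-3) = 6  (0 row swaps -> sign +1)

det(A) = 6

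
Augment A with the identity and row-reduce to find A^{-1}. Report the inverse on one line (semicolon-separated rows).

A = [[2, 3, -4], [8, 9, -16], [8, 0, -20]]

inverse = [-15/2 5/2 -1/2; 4/3 -1/3 0; -3 1 -1/4]

Gauss-Jordan on [A | I]:
R1 <- (1/2)*R1:  [   1  3/2   -2  |  1/2    0    0 ]
R2 <- R2 - (8)*R1:  [  0  -3   0  |  -4   1   0 ]
R3 <- R3 - (8)*R1:  [   0  -12   -4  |   -4    0    1 ]
R2 <- (1/-3)*R2:  [    0     1     0  |   4/3  -1/3     0 ]
R1 <- R1 - (3/2)*R2:  [    1     0    -2  |  -3/2   1/2     0 ]
R3 <- R3 - (-12)*R2:  [  0   0  -4  |  12  -4   1 ]
R3 <- (1/-4)*R3:  [    0     0     1  |    -3     1  -1/4 ]
R1 <- R1 - (-2)*R3:  [     1      0      0  |  -15/2    5/2   -1/2 ]
Right block of [I | A^{-1}] is the inverse:
[ -15/2   5/2  -1/2 ]
[   4/3  -1/3     0 ]
[    -3     1  -1/4 ]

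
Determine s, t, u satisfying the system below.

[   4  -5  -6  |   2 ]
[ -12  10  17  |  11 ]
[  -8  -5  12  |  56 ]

Forward elimination on [A|b]:
R2 <- R2 - (-3)*R1:  [  0  -5  -1  17 ]
R3 <- R3 - (-2)*R1:  [   0  -15    0   60 ]
R3 <- R3 - (3)*R2:  [ 0  0  3  9 ]
Row echelon form:
[ 4  -5  -6  |   2 ]
[ 0  -5  -1  |  17 ]
[ 0   0   3  |   9 ]
Back-substitution:
u = (9) / 3 = 3
t = (17 - (-1)*(3)) / -5 = -4
s = (2 - (-5)*(-4) - (-6)*(3)) / 4 = 0

(0, -4, 3)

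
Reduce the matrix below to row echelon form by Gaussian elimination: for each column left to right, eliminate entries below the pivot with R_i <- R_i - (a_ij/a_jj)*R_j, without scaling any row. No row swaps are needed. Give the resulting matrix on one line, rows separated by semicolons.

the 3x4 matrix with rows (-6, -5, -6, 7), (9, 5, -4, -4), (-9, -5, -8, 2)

Forward elimination:
R2 <- R2 - (-3/2)*R1:  [    0  -5/2   -13  13/2 ]
R3 <- R3 - (3/2)*R1:  [     0    5/2      1  -17/2 ]
R3 <- R3 - (-1)*R2:  [   0    0  -12   -2 ]
Row echelon form:
[ -6    -5   -6     7 ]
[  0  -5/2  -13  13/2 ]
[  0     0  -12    -2 ]

REF = [-6 -5 -6 7; 0 -5/2 -13 13/2; 0 0 -12 -2]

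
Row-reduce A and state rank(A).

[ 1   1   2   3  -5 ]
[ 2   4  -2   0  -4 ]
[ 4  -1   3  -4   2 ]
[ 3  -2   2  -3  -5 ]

Row reduction:
R2 <- R2 - (2)*R1:  [  0   2  -6  -6   6 ]
R3 <- R3 - (4)*R1:  [   0   -5   -5  -16   22 ]
R4 <- R4 - (3)*R1:  [   0   -5   -4  -12   10 ]
R3 <- R3 - (-5/2)*R2:  [   0    0  -20  -31   37 ]
R4 <- R4 - (-5/2)*R2:  [   0    0  -19  -27   25 ]
R4 <- R4 - (19/20)*R3:  [       0        0        0    49/20  -203/20 ]
Row echelon form:
[ 1  1    2      3       -5 ]
[ 0  2   -6     -6        6 ]
[ 0  0  -20    -31       37 ]
[ 0  0    0  49/20  -203/20 ]
Nonzero rows / pivot columns: 4

rank(A) = 4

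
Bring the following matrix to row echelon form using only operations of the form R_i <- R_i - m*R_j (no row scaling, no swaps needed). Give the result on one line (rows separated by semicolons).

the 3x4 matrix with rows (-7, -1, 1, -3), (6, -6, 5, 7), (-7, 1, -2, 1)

REF = [-7 -1 1 -3; 0 -48/7 41/7 31/7; 0 0 -31/24 127/24]

Forward elimination:
R2 <- R2 - (-6/7)*R1:  [     0  -48/7   41/7   31/7 ]
R3 <- R3 - (1)*R1:  [  0   2  -3   4 ]
R3 <- R3 - (-7/24)*R2:  [      0       0  -31/24  127/24 ]
Row echelon form:
[ -7     -1       1      -3 ]
[  0  -48/7    41/7    31/7 ]
[  0      0  -31/24  127/24 ]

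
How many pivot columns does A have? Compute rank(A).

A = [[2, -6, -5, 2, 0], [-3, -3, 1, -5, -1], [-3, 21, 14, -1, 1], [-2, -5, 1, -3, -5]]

Row reduction:
R2 <- R2 - (-3/2)*R1:  [     0    -12  -13/2     -2     -1 ]
R3 <- R3 - (-3/2)*R1:  [    0    12  13/2     2     1 ]
R4 <- R4 - (-1)*R1:  [   0  -11   -4   -1   -5 ]
R3 <- R3 - (-1)*R2:  [ 0  0  0  0  0 ]
R4 <- R4 - (11/12)*R2:  [      0       0   47/24     5/6  -49/12 ]
R3 <-> R4   (pivot in column 3 was zero)
[ 2   -6     -5    2       0 ]
[ 0  -12  -13/2   -2      -1 ]
[ 0    0  47/24  5/6  -49/12 ]
[ 0    0      0    0       0 ]
Row echelon form:
[ 2   -6     -5    2       0 ]
[ 0  -12  -13/2   -2      -1 ]
[ 0    0  47/24  5/6  -49/12 ]
[ 0    0      0    0       0 ]
Nonzero rows / pivot columns: 3

rank(A) = 3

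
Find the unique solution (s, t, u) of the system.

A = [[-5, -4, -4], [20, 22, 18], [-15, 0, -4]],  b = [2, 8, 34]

(-2, 3, -1)

Forward elimination on [A|b]:
R2 <- R2 - (-4)*R1:  [  0   6   2  16 ]
R3 <- R3 - (3)*R1:  [  0  12   8  28 ]
R3 <- R3 - (2)*R2:  [  0   0   4  -4 ]
Row echelon form:
[ -5  -4  -4  |   2 ]
[  0   6   2  |  16 ]
[  0   0   4  |  -4 ]
Back-substitution:
u = (-4) / 4 = -1
t = (16 - (2)*(-1)) / 6 = 3
s = (2 - (-4)*(3) - (-4)*(-1)) / -5 = -2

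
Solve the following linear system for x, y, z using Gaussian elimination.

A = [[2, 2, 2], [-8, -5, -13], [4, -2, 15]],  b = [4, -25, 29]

(-3, 2, 3)

Forward elimination on [A|b]:
R2 <- R2 - (-4)*R1:  [  0   3  -5  -9 ]
R3 <- R3 - (2)*R1:  [  0  -6  11  21 ]
R3 <- R3 - (-2)*R2:  [ 0  0  1  3 ]
Row echelon form:
[ 2  2   2  |   4 ]
[ 0  3  -5  |  -9 ]
[ 0  0   1  |   3 ]
Back-substitution:
z = (3) / 1 = 3
y = (-9 - (-5)*(3)) / 3 = 2
x = (4 - (2)*(2) - (2)*(3)) / 2 = -3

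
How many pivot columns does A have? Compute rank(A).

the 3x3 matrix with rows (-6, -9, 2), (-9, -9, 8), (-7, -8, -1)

Row reduction:
R2 <- R2 - (3/2)*R1:  [   0  9/2    5 ]
R3 <- R3 - (7/6)*R1:  [     0    5/2  -10/3 ]
R3 <- R3 - (5/9)*R2:  [     0      0  -55/9 ]
Row echelon form:
[ -6   -9      2 ]
[  0  9/2      5 ]
[  0    0  -55/9 ]
Nonzero rows / pivot columns: 3

rank(A) = 3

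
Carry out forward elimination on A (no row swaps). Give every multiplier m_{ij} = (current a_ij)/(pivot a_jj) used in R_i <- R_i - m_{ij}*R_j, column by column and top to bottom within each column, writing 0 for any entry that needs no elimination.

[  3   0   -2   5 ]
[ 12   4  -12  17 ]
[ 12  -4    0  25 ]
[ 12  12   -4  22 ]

multipliers: 4, 4, 4, -1, 3, 4

Forward elimination:
R2 <- R2 - (4)*R1:  [  0   4  -4  -3 ]
R3 <- R3 - (4)*R1:  [  0  -4   8   5 ]
R4 <- R4 - (4)*R1:  [  0  12   4   2 ]
R3 <- R3 - (-1)*R2:  [ 0  0  4  2 ]
R4 <- R4 - (3)*R2:  [  0   0  16  11 ]
R4 <- R4 - (4)*R3:  [ 0  0  0  3 ]
Multipliers (in order of application): m_{21} = 4, m_{31} = 4, m_{41} = 4, m_{32} = -1, m_{42} = 3, m_{43} = 4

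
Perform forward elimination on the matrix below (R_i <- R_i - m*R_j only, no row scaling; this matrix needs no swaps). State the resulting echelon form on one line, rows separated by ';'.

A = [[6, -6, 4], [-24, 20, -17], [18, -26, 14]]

Forward elimination:
R2 <- R2 - (-4)*R1:  [  0  -4  -1 ]
R3 <- R3 - (3)*R1:  [  0  -8   2 ]
R3 <- R3 - (2)*R2:  [ 0  0  4 ]
Row echelon form:
[ 6  -6   4 ]
[ 0  -4  -1 ]
[ 0   0   4 ]

REF = [6 -6 4; 0 -4 -1; 0 0 4]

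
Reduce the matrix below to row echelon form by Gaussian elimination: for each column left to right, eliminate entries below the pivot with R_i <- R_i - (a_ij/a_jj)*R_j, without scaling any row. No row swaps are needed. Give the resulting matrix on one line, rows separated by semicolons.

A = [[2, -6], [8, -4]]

Forward elimination:
R2 <- R2 - (4)*R1:  [  0  20 ]
Row echelon form:
[ 2  -6 ]
[ 0  20 ]

REF = [2 -6; 0 20]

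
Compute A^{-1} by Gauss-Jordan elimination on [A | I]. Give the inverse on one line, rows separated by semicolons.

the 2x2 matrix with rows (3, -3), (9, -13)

inverse = [13/12 -1/4; 3/4 -1/4]

Gauss-Jordan on [A | I]:
R1 <- (1/3)*R1:  [   1   -1  |  1/3    0 ]
R2 <- R2 - (9)*R1:  [  0  -4  |  -3   1 ]
R2 <- (1/-4)*R2:  [    0     1  |   3/4  -1/4 ]
R1 <- R1 - (-1)*R2:  [     1      0  |  13/12   -1/4 ]
Right block of [I | A^{-1}] is the inverse:
[ 13/12  -1/4 ]
[   3/4  -1/4 ]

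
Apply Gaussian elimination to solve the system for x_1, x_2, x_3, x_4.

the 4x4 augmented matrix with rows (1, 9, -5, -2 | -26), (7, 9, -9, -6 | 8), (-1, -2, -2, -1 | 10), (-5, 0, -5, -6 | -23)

(5, -5, -4, 3)

Forward elimination on [A|b]:
R2 <- R2 - (7)*R1:  [   0  -54   26    8  190 ]
R3 <- R3 - (-1)*R1:  [   0    7   -7   -3  -16 ]
R4 <- R4 - (-5)*R1:  [    0    45   -30   -16  -153 ]
R3 <- R3 - (-7/54)*R2:  [      0       0  -98/27  -53/27  233/27 ]
R4 <- R4 - (-5/6)*R2:  [     0      0  -25/3  -28/3   16/3 ]
R4 <- R4 - (225/98)*R3:  [        0         0         0   -473/98  -1419/98 ]
Row echelon form:
[ 1    9      -5       -2  |       -26 ]
[ 0  -54      26        8  |       190 ]
[ 0    0  -98/27   -53/27  |    233/27 ]
[ 0    0       0  -473/98  |  -1419/98 ]
Back-substitution:
x_4 = (-1419/98) / (-473/98) = 3
x_3 = (233/27 - (-53/27)*(3)) / (-98/27) = -4
x_2 = (190 - (26)*(-4) - (8)*(3)) / -54 = -5
x_1 = (-26 - (9)*(-5) - (-5)*(-4) - (-2)*(3)) / 1 = 5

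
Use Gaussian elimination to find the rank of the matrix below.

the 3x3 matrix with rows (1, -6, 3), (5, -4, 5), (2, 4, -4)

rank(A) = 3

Row reduction:
R2 <- R2 - (5)*R1:  [   0   26  -10 ]
R3 <- R3 - (2)*R1:  [   0   16  -10 ]
R3 <- R3 - (8/13)*R2:  [      0       0  -50/13 ]
Row echelon form:
[ 1  -6       3 ]
[ 0  26     -10 ]
[ 0   0  -50/13 ]
Nonzero rows / pivot columns: 3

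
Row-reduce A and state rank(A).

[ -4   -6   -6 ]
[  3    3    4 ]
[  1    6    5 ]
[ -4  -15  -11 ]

rank(A) = 3

Row reduction:
R2 <- R2 - (-3/4)*R1:  [    0  -3/2  -1/2 ]
R3 <- R3 - (-1/4)*R1:  [   0  9/2  7/2 ]
R4 <- R4 - (1)*R1:  [  0  -9  -5 ]
R3 <- R3 - (-3)*R2:  [ 0  0  2 ]
R4 <- R4 - (6)*R2:  [  0   0  -2 ]
R4 <- R4 - (-1)*R3:  [ 0  0  0 ]
Row echelon form:
[ -4    -6    -6 ]
[  0  -3/2  -1/2 ]
[  0     0     2 ]
[  0     0     0 ]
Nonzero rows / pivot columns: 3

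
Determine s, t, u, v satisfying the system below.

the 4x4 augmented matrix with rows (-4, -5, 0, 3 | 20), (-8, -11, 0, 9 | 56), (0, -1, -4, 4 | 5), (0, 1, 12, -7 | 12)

Forward elimination on [A|b]:
R2 <- R2 - (2)*R1:  [  0  -1   0   3  16 ]
R3 <- R3 - (1)*R2:  [   0    0   -4    1  -11 ]
R4 <- R4 - (-1)*R2:  [  0   0  12  -4  28 ]
R4 <- R4 - (-3)*R3:  [  0   0   0  -1  -5 ]
Row echelon form:
[ -4  -5   0   3  |   20 ]
[  0  -1   0   3  |   16 ]
[  0   0  -4   1  |  -11 ]
[  0   0   0  -1  |   -5 ]
Back-substitution:
v = (-5) / -1 = 5
u = (-11 - (1)*(5)) / -4 = 4
t = (16 - (3)*(5)) / -1 = -1
s = (20 - (-5)*(-1) - (3)*(5)) / -4 = 0

(0, -1, 4, 5)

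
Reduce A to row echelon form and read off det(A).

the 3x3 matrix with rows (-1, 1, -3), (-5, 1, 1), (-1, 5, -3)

Forward elimination:
R2 <- R2 - (5)*R1:  [  0  -4  16 ]
R3 <- R3 - (1)*R1:  [ 0  4  0 ]
R3 <- R3 - (-1)*R2:  [  0   0  16 ]
Upper-triangular form:
[ -1   1  -3 ]
[  0  -4  16 ]
[  0   0  16 ]
det(A) = (-1)^0 * (-1) * (-4) * (16) = 64  (0 row swaps -> sign +1)

det(A) = 64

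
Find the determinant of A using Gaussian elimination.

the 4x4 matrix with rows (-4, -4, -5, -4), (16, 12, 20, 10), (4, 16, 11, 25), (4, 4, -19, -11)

Forward elimination:
R2 <- R2 - (-4)*R1:  [  0  -4   0  -6 ]
R3 <- R3 - (-1)*R1:  [  0  12   6  21 ]
R4 <- R4 - (-1)*R1:  [   0    0  -24  -15 ]
R3 <- R3 - (-3)*R2:  [ 0  0  6  3 ]
R4 <- R4 - (-4)*R3:  [  0   0   0  -3 ]
Upper-triangular form:
[ -4  -4  -5  -4 ]
[  0  -4   0  -6 ]
[  0   0   6   3 ]
[  0   0   0  -3 ]
det(A) = (-1)^0 * (-4) * (-4) * (6) * (-3) = -288  (0 row swaps -> sign +1)

det(A) = -288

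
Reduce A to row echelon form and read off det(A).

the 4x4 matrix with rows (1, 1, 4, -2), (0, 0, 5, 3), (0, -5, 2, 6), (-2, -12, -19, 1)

Forward elimination:
R4 <- R4 - (-2)*R1:  [   0  -10  -11   -3 ]
R2 <-> R3   (pivot in column 2 was zero)
[ 1    1    4  -2 ]
[ 0   -5    2   6 ]
[ 0    0    5   3 ]
[ 0  -10  -11  -3 ]
R4 <- R4 - (2)*R2:  [   0    0  -15  -15 ]
R4 <- R4 - (-3)*R3:  [  0   0   0  -6 ]
Upper-triangular form:
[ 1   1  4  -2 ]
[ 0  -5  2   6 ]
[ 0   0  5   3 ]
[ 0   0  0  -6 ]
det(A) = (-1)^1 * (1) * (-5) * (5) * (-6) = -150  (1 row swap -> sign -1)

det(A) = -150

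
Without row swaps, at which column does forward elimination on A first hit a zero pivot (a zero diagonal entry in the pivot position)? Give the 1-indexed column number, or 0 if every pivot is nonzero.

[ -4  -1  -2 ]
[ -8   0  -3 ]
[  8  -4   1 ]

Naive forward elimination:
R2 <- R2 - (2)*R1:  [ 0  2  1 ]
R3 <- R3 - (-2)*R1:  [  0  -6  -3 ]
R3 <- R3 - (-3)*R2:  [ 0  0  0 ]
Matrix at this point:
[ -4  -1  -2 ]
[  0   2   1 ]
[  0   0   0 ]
Pivot entry (3,3) in the last row is zero and there are no rows below to swap with -> zero pivot in column 3 (A is singular).

first zero-pivot column = 3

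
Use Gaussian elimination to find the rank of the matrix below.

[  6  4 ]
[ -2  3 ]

rank(A) = 2

Row reduction:
R2 <- R2 - (-1/3)*R1:  [    0  13/3 ]
Row echelon form:
[ 6     4 ]
[ 0  13/3 ]
Nonzero rows / pivot columns: 2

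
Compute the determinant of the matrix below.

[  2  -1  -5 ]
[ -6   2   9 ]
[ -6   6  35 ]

Forward elimination:
R2 <- R2 - (-3)*R1:  [  0  -1  -6 ]
R3 <- R3 - (-3)*R1:  [  0   3  20 ]
R3 <- R3 - (-3)*R2:  [ 0  0  2 ]
Upper-triangular form:
[ 2  -1  -5 ]
[ 0  -1  -6 ]
[ 0   0   2 ]
det(A) = (-1)^0 * (2) * (-1) * (2) = -4  (0 row swaps -> sign +1)

det(A) = -4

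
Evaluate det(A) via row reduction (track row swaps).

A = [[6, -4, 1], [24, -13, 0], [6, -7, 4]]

Forward elimination:
R2 <- R2 - (4)*R1:  [  0   3  -4 ]
R3 <- R3 - (1)*R1:  [  0  -3   3 ]
R3 <- R3 - (-1)*R2:  [  0   0  -1 ]
Upper-triangular form:
[ 6  -4   1 ]
[ 0   3  -4 ]
[ 0   0  -1 ]
det(A) = (-1)^0 * (6) * (3) * (-1) = -18  (0 row swaps -> sign +1)

det(A) = -18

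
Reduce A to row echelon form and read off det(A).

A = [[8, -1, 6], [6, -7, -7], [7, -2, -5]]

Forward elimination:
R2 <- R2 - (3/4)*R1:  [     0  -25/4  -23/2 ]
R3 <- R3 - (7/8)*R1:  [     0   -9/8  -41/4 ]
R3 <- R3 - (9/50)*R2:  [       0        0  -409/50 ]
Upper-triangular form:
[ 8     -1        6 ]
[ 0  -25/4    -23/2 ]
[ 0      0  -409/50 ]
det(A) = (-1)^0 * (8) * (-25/4) * (-409/50) = 409  (0 row swaps -> sign +1)

det(A) = 409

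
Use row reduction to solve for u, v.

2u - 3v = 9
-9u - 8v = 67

Forward elimination on [A|b]:
R2 <- R2 - (-9/2)*R1:  [     0  -43/2  215/2 ]
Row echelon form:
[ 2     -3  |      9 ]
[ 0  -43/2  |  215/2 ]
Back-substitution:
v = (215/2) / (-43/2) = -5
u = (9 - (-3)*(-5)) / 2 = -3

(-3, -5)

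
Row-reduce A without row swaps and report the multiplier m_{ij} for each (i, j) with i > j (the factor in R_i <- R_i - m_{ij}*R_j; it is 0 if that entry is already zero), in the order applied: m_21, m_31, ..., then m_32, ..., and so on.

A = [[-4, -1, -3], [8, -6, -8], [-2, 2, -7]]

multipliers: -2, 1/2, -5/16

Forward elimination:
R2 <- R2 - (-2)*R1:  [   0   -8  -14 ]
R3 <- R3 - (1/2)*R1:  [     0    5/2  -11/2 ]
R3 <- R3 - (-5/16)*R2:  [     0      0  -79/8 ]
Multipliers (in order of application): m_{21} = -2, m_{31} = 1/2, m_{32} = -5/16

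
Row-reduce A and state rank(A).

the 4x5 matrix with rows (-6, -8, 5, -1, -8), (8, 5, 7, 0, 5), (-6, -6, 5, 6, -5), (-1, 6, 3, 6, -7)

Row reduction:
R2 <- R2 - (-4/3)*R1:  [     0  -17/3   41/3   -4/3  -17/3 ]
R3 <- R3 - (1)*R1:  [ 0  2  0  7  3 ]
R4 <- R4 - (1/6)*R1:  [     0   22/3   13/6   37/6  -17/3 ]
R3 <- R3 - (-6/17)*R2:  [      0       0   82/17  111/17       1 ]
R4 <- R4 - (-22/17)*R2:  [      0       0  675/34  151/34     -13 ]
R4 <- R4 - (675/164)*R3:  [         0          0          0  -3679/164  -2807/164 ]
Row echelon form:
[ -6     -8      5         -1         -8 ]
[  0  -17/3   41/3       -4/3      -17/3 ]
[  0      0  82/17     111/17          1 ]
[  0      0      0  -3679/164  -2807/164 ]
Nonzero rows / pivot columns: 4

rank(A) = 4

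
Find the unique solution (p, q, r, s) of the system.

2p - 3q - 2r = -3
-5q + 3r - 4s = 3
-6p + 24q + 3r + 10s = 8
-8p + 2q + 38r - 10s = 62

(-1, -1, 2, 2)

Forward elimination on [A|b]:
R3 <- R3 - (-3)*R1:  [  0  15  -3  10  -1 ]
R4 <- R4 - (-4)*R1:  [   0  -10   30  -10   50 ]
R3 <- R3 - (-3)*R2:  [  0   0   6  -2   8 ]
R4 <- R4 - (2)*R2:  [  0   0  24  -2  44 ]
R4 <- R4 - (4)*R3:  [  0   0   0   6  12 ]
Row echelon form:
[ 2  -3  -2   0  |  -3 ]
[ 0  -5   3  -4  |   3 ]
[ 0   0   6  -2  |   8 ]
[ 0   0   0   6  |  12 ]
Back-substitution:
s = (12) / 6 = 2
r = (8 - (-2)*(2)) / 6 = 2
q = (3 - (3)*(2) - (-4)*(2)) / -5 = -1
p = (-3 - (-3)*(-1) - (-2)*(2)) / 2 = -1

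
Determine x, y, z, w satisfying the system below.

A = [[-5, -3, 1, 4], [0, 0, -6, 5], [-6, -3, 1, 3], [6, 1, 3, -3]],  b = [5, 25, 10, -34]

Forward elimination on [A|b]:
R3 <- R3 - (6/5)*R1:  [    0   3/5  -1/5  -9/5     4 ]
R4 <- R4 - (-6/5)*R1:  [     0  -13/5   21/5    9/5    -28 ]
R2 <-> R3   (pivot in column 2 was zero)
[ -5     -3     1     4    5 ]
[  0    3/5  -1/5  -9/5    4 ]
[  0      0    -6     5   25 ]
[  0  -13/5  21/5   9/5  -28 ]
R4 <- R4 - (-13/3)*R2:  [     0      0   10/3     -6  -32/3 ]
R4 <- R4 - (-5/9)*R3:  [     0      0      0  -29/9   29/9 ]
Row echelon form:
[ -5   -3     1      4  |     5 ]
[  0  3/5  -1/5   -9/5  |     4 ]
[  0    0    -6      5  |    25 ]
[  0    0     0  -29/9  |  29/9 ]
Back-substitution:
w = (29/9) / (-29/9) = -1
z = (25 - (5)*(-1)) / -6 = -5
y = (4 - (-1/5)*(-5) - (-9/5)*(-1)) / (3/5) = 2
x = (5 - (-3)*(2) - (1)*(-5) - (4)*(-1)) / -5 = -4

(-4, 2, -5, -1)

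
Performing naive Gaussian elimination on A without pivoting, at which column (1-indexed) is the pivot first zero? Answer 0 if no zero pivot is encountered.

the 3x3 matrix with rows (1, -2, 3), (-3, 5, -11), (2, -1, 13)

first zero-pivot column = 0

Naive forward elimination:
R2 <- R2 - (-3)*R1:  [  0  -1  -2 ]
R3 <- R3 - (2)*R1:  [ 0  3  7 ]
R3 <- R3 - (-3)*R2:  [ 0  0  1 ]
All pivots nonzero; naive elimination completes without hitting a zero pivot.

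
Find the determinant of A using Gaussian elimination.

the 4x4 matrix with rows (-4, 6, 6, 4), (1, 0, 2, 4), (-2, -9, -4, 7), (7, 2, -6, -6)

Forward elimination:
R2 <- R2 - (-1/4)*R1:  [   0  3/2  7/2    5 ]
R3 <- R3 - (1/2)*R1:  [   0  -12   -7    5 ]
R4 <- R4 - (-7/4)*R1:  [    0  25/2   9/2     1 ]
R3 <- R3 - (-8)*R2:  [  0   0  21  45 ]
R4 <- R4 - (25/3)*R2:  [      0       0   -74/3  -122/3 ]
R4 <- R4 - (-74/63)*R3:  [      0       0       0  256/21 ]
Upper-triangular form:
[ -4    6    6       4 ]
[  0  3/2  7/2       5 ]
[  0    0   21      45 ]
[  0    0    0  256/21 ]
det(A) = (-1)^0 * (-4) * (3/2) * (21) * (256/21) = -1536  (0 row swaps -> sign +1)

det(A) = -1536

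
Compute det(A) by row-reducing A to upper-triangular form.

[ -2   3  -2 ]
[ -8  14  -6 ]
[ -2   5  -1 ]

det(A) = 4

Forward elimination:
R2 <- R2 - (4)*R1:  [ 0  2  2 ]
R3 <- R3 - (1)*R1:  [ 0  2  1 ]
R3 <- R3 - (1)*R2:  [  0   0  -1 ]
Upper-triangular form:
[ -2  3  -2 ]
[  0  2   2 ]
[  0  0  -1 ]
det(A) = (-1)^0 * (-2) * (2) * (-1) = 4  (0 row swaps -> sign +1)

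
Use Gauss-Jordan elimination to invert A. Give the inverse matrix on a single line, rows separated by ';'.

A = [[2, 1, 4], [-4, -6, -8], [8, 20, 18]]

Gauss-Jordan on [A | I]:
R1 <- (1/2)*R1:  [   1  1/2    2  |  1/2    0    0 ]
R2 <- R2 - (-4)*R1:  [  0  -4   0  |   2   1   0 ]
R3 <- R3 - (8)*R1:  [  0  16   2  |  -4   0   1 ]
R2 <- (1/-4)*R2:  [    0     1     0  |  -1/2  -1/4     0 ]
R1 <- R1 - (1/2)*R2:  [   1    0    2  |  3/4  1/8    0 ]
R3 <- R3 - (16)*R2:  [ 0  0  2  |  4  4  1 ]
R3 <- (1/2)*R3:  [   0    0    1  |    2    2  1/2 ]
R1 <- R1 - (2)*R3:  [     1      0      0  |  -13/4  -31/8     -1 ]
Right block of [I | A^{-1}] is the inverse:
[ -13/4  -31/8   -1 ]
[  -1/2   -1/4    0 ]
[     2      2  1/2 ]

inverse = [-13/4 -31/8 -1; -1/2 -1/4 0; 2 2 1/2]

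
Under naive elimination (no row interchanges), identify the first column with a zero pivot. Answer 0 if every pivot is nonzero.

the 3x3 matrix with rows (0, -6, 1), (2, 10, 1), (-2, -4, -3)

Naive forward elimination:
Pivot entry (1,1) is zero but row 2 has 2 in column 1 -> naive elimination stops; a row interchange (e.g. R1 <-> R2) would be required here.

first zero-pivot column = 1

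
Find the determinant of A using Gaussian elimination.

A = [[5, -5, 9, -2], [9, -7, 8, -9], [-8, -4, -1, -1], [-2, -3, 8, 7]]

det(A) = -644

Forward elimination:
R2 <- R2 - (9/5)*R1:  [     0      2  -41/5  -27/5 ]
R3 <- R3 - (-8/5)*R1:  [     0    -12   67/5  -21/5 ]
R4 <- R4 - (-2/5)*R1:  [    0    -5  58/5  31/5 ]
R3 <- R3 - (-6)*R2:  [      0       0  -179/5  -183/5 ]
R4 <- R4 - (-5/2)*R2:  [      0       0  -89/10  -73/10 ]
R4 <- R4 - (89/358)*R3:  [       0        0        0  322/179 ]
Upper-triangular form:
[ 5  -5       9       -2 ]
[ 0   2   -41/5    -27/5 ]
[ 0   0  -179/5   -183/5 ]
[ 0   0       0  322/179 ]
det(A) = (-1)^0 * (5) * (2) * (-179/5) * (322/179) = -644  (0 row swaps -> sign +1)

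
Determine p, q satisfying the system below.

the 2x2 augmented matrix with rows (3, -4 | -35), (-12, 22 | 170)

(-5, 5)

Forward elimination on [A|b]:
R2 <- R2 - (-4)*R1:  [  0   6  30 ]
Row echelon form:
[ 3  -4  |  -35 ]
[ 0   6  |   30 ]
Back-substitution:
q = (30) / 6 = 5
p = (-35 - (-4)*(5)) / 3 = -5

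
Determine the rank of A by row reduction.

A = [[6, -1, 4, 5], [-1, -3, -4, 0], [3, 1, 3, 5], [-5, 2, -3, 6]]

rank(A) = 4

Row reduction:
R2 <- R2 - (-1/6)*R1:  [     0  -19/6  -10/3    5/6 ]
R3 <- R3 - (1/2)*R1:  [   0  3/2    1  5/2 ]
R4 <- R4 - (-5/6)*R1:  [    0   7/6   1/3  61/6 ]
R3 <- R3 - (-9/19)*R2:  [      0       0  -11/19   55/19 ]
R4 <- R4 - (-7/19)*R2:  [      0       0  -17/19  199/19 ]
R4 <- R4 - (17/11)*R3:  [ 0  0  0  6 ]
Row echelon form:
[ 6     -1       4      5 ]
[ 0  -19/6   -10/3    5/6 ]
[ 0      0  -11/19  55/19 ]
[ 0      0       0      6 ]
Nonzero rows / pivot columns: 4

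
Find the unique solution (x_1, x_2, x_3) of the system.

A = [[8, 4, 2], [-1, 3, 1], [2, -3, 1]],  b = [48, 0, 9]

(5, 1, 2)

Forward elimination on [A|b]:
R2 <- R2 - (-1/8)*R1:  [   0  7/2  5/4    6 ]
R3 <- R3 - (1/4)*R1:  [   0   -4  1/2   -3 ]
R3 <- R3 - (-8/7)*R2:  [     0      0  27/14   27/7 ]
Row echelon form:
[ 8    4      2  |    48 ]
[ 0  7/2    5/4  |     6 ]
[ 0    0  27/14  |  27/7 ]
Back-substitution:
x_3 = (27/7) / (27/14) = 2
x_2 = (6 - (5/4)*(2)) / (7/2) = 1
x_1 = (48 - (4)*(1) - (2)*(2)) / 8 = 5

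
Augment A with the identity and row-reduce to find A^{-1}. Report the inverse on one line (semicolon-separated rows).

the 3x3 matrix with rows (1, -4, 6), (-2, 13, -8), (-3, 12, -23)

Gauss-Jordan on [A | I]:
R2 <- R2 - (-2)*R1:  [ 0  5  4  |  2  1  0 ]
R3 <- R3 - (-3)*R1:  [  0   0  -5  |   3   0   1 ]
R2 <- (1/5)*R2:  [   0    1  4/5  |  2/5  1/5    0 ]
R1 <- R1 - (-4)*R2:  [    1     0  46/5  |  13/5   4/5     0 ]
R3 <- (1/-5)*R3:  [    0     0     1  |  -3/5     0  -1/5 ]
R1 <- R1 - (46/5)*R3:  [      1       0       0  |  203/25     4/5   46/25 ]
R2 <- R2 - (4/5)*R3:  [     0      1      0  |  22/25    1/5   4/25 ]
Right block of [I | A^{-1}] is the inverse:
[ 203/25  4/5  46/25 ]
[  22/25  1/5   4/25 ]
[   -3/5    0   -1/5 ]

inverse = [203/25 4/5 46/25; 22/25 1/5 4/25; -3/5 0 -1/5]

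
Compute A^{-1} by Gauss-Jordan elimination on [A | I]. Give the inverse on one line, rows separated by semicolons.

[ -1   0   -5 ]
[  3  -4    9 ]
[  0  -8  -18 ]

Gauss-Jordan on [A | I]:
R1 <- (1/-1)*R1:  [  1   0   5  |  -1   0   0 ]
R2 <- R2 - (3)*R1:  [  0  -4  -6  |   3   1   0 ]
R2 <- (1/-4)*R2:  [    0     1   3/2  |  -3/4  -1/4     0 ]
R3 <- R3 - (-8)*R2:  [  0   0  -6  |  -6  -2   1 ]
R3 <- (1/-6)*R3:  [    0     0     1  |     1   1/3  -1/6 ]
R1 <- R1 - (5)*R3:  [    1     0     0  |    -6  -5/3   5/6 ]
R2 <- R2 - (3/2)*R3:  [    0     1     0  |  -9/4  -3/4   1/4 ]
Right block of [I | A^{-1}] is the inverse:
[   -6  -5/3   5/6 ]
[ -9/4  -3/4   1/4 ]
[    1   1/3  -1/6 ]

inverse = [-6 -5/3 5/6; -9/4 -3/4 1/4; 1 1/3 -1/6]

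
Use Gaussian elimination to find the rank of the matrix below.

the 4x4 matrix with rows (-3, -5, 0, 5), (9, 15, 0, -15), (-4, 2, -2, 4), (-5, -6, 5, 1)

Row reduction:
R2 <- R2 - (-3)*R1:  [ 0  0  0  0 ]
R3 <- R3 - (4/3)*R1:  [    0  26/3    -2  -8/3 ]
R4 <- R4 - (5/3)*R1:  [     0    7/3      5  -22/3 ]
R2 <-> R3   (pivot in column 2 was zero)
[ -3    -5   0      5 ]
[  0  26/3  -2   -8/3 ]
[  0     0   0      0 ]
[  0   7/3   5  -22/3 ]
R4 <- R4 - (7/26)*R2:  [      0       0   72/13  -86/13 ]
R3 <-> R4   (pivot in column 3 was zero)
[ -3    -5      0       5 ]
[  0  26/3     -2    -8/3 ]
[  0     0  72/13  -86/13 ]
[  0     0      0       0 ]
Row echelon form:
[ -3    -5      0       5 ]
[  0  26/3     -2    -8/3 ]
[  0     0  72/13  -86/13 ]
[  0     0      0       0 ]
Nonzero rows / pivot columns: 3

rank(A) = 3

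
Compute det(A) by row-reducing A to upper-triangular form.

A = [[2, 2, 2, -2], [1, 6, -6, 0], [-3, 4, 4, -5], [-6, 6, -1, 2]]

det(A) = 974

Forward elimination:
R2 <- R2 - (1/2)*R1:  [  0   5  -7   1 ]
R3 <- R3 - (-3/2)*R1:  [  0   7   7  -8 ]
R4 <- R4 - (-3)*R1:  [  0  12   5  -4 ]
R3 <- R3 - (7/5)*R2:  [     0      0   84/5  -47/5 ]
R4 <- R4 - (12/5)*R2:  [     0      0  109/5  -32/5 ]
R4 <- R4 - (109/84)*R3:  [      0       0       0  487/84 ]
Upper-triangular form:
[ 2  2     2      -2 ]
[ 0  5    -7       1 ]
[ 0  0  84/5   -47/5 ]
[ 0  0     0  487/84 ]
det(A) = (-1)^0 * (2) * (5) * (84/5) * (487/84) = 974  (0 row swaps -> sign +1)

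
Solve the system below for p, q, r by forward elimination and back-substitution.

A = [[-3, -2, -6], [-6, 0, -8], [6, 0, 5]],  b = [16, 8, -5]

Forward elimination on [A|b]:
R2 <- R2 - (2)*R1:  [   0    4    4  -24 ]
R3 <- R3 - (-2)*R1:  [  0  -4  -7  27 ]
R3 <- R3 - (-1)*R2:  [  0   0  -3   3 ]
Row echelon form:
[ -3  -2  -6  |   16 ]
[  0   4   4  |  -24 ]
[  0   0  -3  |    3 ]
Back-substitution:
r = (3) / -3 = -1
q = (-24 - (4)*(-1)) / 4 = -5
p = (16 - (-2)*(-5) - (-6)*(-1)) / -3 = 0

(0, -5, -1)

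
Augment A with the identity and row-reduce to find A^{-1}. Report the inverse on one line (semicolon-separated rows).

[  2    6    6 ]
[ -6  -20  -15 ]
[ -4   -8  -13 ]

inverse = [-7 -3/2 -3/2; 9/10 1/10 3/10; 8/5 2/5 1/5]

Gauss-Jordan on [A | I]:
R1 <- (1/2)*R1:  [   1    3    3  |  1/2    0    0 ]
R2 <- R2 - (-6)*R1:  [  0  -2   3  |   3   1   0 ]
R3 <- R3 - (-4)*R1:  [  0   4  -1  |   2   0   1 ]
R2 <- (1/-2)*R2:  [    0     1  -3/2  |  -3/2  -1/2     0 ]
R1 <- R1 - (3)*R2:  [    1     0  15/2  |     5   3/2     0 ]
R3 <- R3 - (4)*R2:  [ 0  0  5  |  8  2  1 ]
R3 <- (1/5)*R3:  [   0    0    1  |  8/5  2/5  1/5 ]
R1 <- R1 - (15/2)*R3:  [    1     0     0  |    -7  -3/2  -3/2 ]
R2 <- R2 - (-3/2)*R3:  [    0     1     0  |  9/10  1/10  3/10 ]
Right block of [I | A^{-1}] is the inverse:
[   -7  -3/2  -3/2 ]
[ 9/10  1/10  3/10 ]
[  8/5   2/5   1/5 ]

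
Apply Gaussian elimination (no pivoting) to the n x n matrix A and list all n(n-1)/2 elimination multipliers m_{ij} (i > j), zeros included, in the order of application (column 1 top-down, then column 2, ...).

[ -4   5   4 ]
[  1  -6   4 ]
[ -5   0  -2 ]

multipliers: -1/4, 5/4, 25/19

Forward elimination:
R2 <- R2 - (-1/4)*R1:  [     0  -19/4      5 ]
R3 <- R3 - (5/4)*R1:  [     0  -25/4     -7 ]
R3 <- R3 - (25/19)*R2:  [       0        0  -258/19 ]
Multipliers (in order of application): m_{21} = -1/4, m_{31} = 5/4, m_{32} = 25/19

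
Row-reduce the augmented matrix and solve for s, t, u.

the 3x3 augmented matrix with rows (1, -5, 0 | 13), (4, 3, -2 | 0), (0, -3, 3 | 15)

(3, -2, 3)

Forward elimination on [A|b]:
R2 <- R2 - (4)*R1:  [   0   23   -2  -52 ]
R3 <- R3 - (-3/23)*R2:  [      0       0   63/23  189/23 ]
Row echelon form:
[ 1  -5      0  |      13 ]
[ 0  23     -2  |     -52 ]
[ 0   0  63/23  |  189/23 ]
Back-substitution:
u = (189/23) / (63/23) = 3
t = (-52 - (-2)*(3)) / 23 = -2
s = (13 - (-5)*(-2)) / 1 = 3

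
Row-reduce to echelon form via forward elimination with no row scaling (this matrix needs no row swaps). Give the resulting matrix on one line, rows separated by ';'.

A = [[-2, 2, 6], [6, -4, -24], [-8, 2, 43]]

Forward elimination:
R2 <- R2 - (-3)*R1:  [  0   2  -6 ]
R3 <- R3 - (4)*R1:  [  0  -6  19 ]
R3 <- R3 - (-3)*R2:  [ 0  0  1 ]
Row echelon form:
[ -2  2   6 ]
[  0  2  -6 ]
[  0  0   1 ]

REF = [-2 2 6; 0 2 -6; 0 0 1]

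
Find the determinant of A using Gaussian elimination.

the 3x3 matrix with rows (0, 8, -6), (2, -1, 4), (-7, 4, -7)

det(A) = -118

Forward elimination:
R1 <-> R2   (pivot in column 1 was zero)
[  2  -1   4 ]
[  0   8  -6 ]
[ -7   4  -7 ]
R3 <- R3 - (-7/2)*R1:  [   0  1/2    7 ]
R3 <- R3 - (1/16)*R2:  [    0     0  59/8 ]
Upper-triangular form:
[ 2  -1     4 ]
[ 0   8    -6 ]
[ 0   0  59/8 ]
det(A) = (-1)^1 * (2) * (8) * (59/8) = -118  (1 row swap -> sign -1)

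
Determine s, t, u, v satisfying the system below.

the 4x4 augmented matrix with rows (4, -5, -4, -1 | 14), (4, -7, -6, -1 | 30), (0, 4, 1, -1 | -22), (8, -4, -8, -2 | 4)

Forward elimination on [A|b]:
R2 <- R2 - (1)*R1:  [  0  -2  -2   0  16 ]
R4 <- R4 - (2)*R1:  [   0    6    0    0  -24 ]
R3 <- R3 - (-2)*R2:  [  0   0  -3  -1  10 ]
R4 <- R4 - (-3)*R2:  [  0   0  -6   0  24 ]
R4 <- R4 - (2)*R3:  [ 0  0  0  2  4 ]
Row echelon form:
[ 4  -5  -4  -1  |  14 ]
[ 0  -2  -2   0  |  16 ]
[ 0   0  -3  -1  |  10 ]
[ 0   0   0   2  |   4 ]
Back-substitution:
v = (4) / 2 = 2
u = (10 - (-1)*(2)) / -3 = -4
t = (16 - (-2)*(-4)) / -2 = -4
s = (14 - (-5)*(-4) - (-4)*(-4) - (-1)*(2)) / 4 = -5

(-5, -4, -4, 2)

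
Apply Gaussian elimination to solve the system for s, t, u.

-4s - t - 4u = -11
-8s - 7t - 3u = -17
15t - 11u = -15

Forward elimination on [A|b]:
R2 <- R2 - (2)*R1:  [  0  -5   5   5 ]
R3 <- R3 - (-3)*R2:  [ 0  0  4  0 ]
Row echelon form:
[ -4  -1  -4  |  -11 ]
[  0  -5   5  |    5 ]
[  0   0   4  |    0 ]
Back-substitution:
u = (0) / 4 = 0
t = (5 - (5)*(0)) / -5 = -1
s = (-11 - (-1)*(-1) - (-4)*(0)) / -4 = 3

(3, -1, 0)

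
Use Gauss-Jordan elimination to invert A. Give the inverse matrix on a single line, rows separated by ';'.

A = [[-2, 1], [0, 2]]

Gauss-Jordan on [A | I]:
R1 <- (1/-2)*R1:  [    1  -1/2  |  -1/2     0 ]
R2 <- (1/2)*R2:  [   0    1  |    0  1/2 ]
R1 <- R1 - (-1/2)*R2:  [    1     0  |  -1/2   1/4 ]
Right block of [I | A^{-1}] is the inverse:
[ -1/2  1/4 ]
[    0  1/2 ]

inverse = [-1/2 1/4; 0 1/2]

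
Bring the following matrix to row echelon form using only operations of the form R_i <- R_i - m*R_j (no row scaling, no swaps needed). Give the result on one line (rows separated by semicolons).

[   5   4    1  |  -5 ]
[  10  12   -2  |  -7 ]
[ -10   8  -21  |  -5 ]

Forward elimination:
R2 <- R2 - (2)*R1:  [  0   4  -4   3 ]
R3 <- R3 - (-2)*R1:  [   0   16  -19  -15 ]
R3 <- R3 - (4)*R2:  [   0    0   -3  -27 ]
Row echelon form:
[ 5  4   1  |   -5 ]
[ 0  4  -4  |    3 ]
[ 0  0  -3  |  -27 ]

REF = [5 4 1 -5; 0 4 -4 3; 0 0 -3 -27]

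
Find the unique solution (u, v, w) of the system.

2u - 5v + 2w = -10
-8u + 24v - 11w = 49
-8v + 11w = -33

(-2, 0, -3)

Forward elimination on [A|b]:
R2 <- R2 - (-4)*R1:  [  0   4  -3   9 ]
R3 <- R3 - (-2)*R2:  [   0    0    5  -15 ]
Row echelon form:
[ 2  -5   2  |  -10 ]
[ 0   4  -3  |    9 ]
[ 0   0   5  |  -15 ]
Back-substitution:
w = (-15) / 5 = -3
v = (9 - (-3)*(-3)) / 4 = 0
u = (-10 - (-5)*(0) - (2)*(-3)) / 2 = -2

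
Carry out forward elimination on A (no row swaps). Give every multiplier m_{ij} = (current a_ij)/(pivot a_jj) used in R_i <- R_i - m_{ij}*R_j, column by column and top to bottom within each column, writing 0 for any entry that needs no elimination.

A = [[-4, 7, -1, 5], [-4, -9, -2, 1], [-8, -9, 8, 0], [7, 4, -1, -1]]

Forward elimination:
R2 <- R2 - (1)*R1:  [   0  -16   -1   -4 ]
R3 <- R3 - (2)*R1:  [   0  -23   10  -10 ]
R4 <- R4 - (-7/4)*R1:  [     0   65/4  -11/4   31/4 ]
R3 <- R3 - (23/16)*R2:  [      0       0  183/16   -17/4 ]
R4 <- R4 - (-65/64)*R2:  [       0        0  -241/64    59/16 ]
R4 <- R4 - (-241/732)*R3:  [        0         0         0  1675/732 ]
Multipliers (in order of application): m_{21} = 1, m_{31} = 2, m_{41} = -7/4, m_{32} = 23/16, m_{42} = -65/64, m_{43} = -241/732

multipliers: 1, 2, -7/4, 23/16, -65/64, -241/732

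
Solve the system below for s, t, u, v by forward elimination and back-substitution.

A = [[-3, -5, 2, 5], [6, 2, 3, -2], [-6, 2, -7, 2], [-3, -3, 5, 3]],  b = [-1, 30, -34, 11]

(3, 3, 4, 3)

Forward elimination on [A|b]:
R2 <- R2 - (-2)*R1:  [  0  -8   7   8  28 ]
R3 <- R3 - (2)*R1:  [   0   12  -11   -8  -32 ]
R4 <- R4 - (1)*R1:  [  0   2   3  -2  12 ]
R3 <- R3 - (-3/2)*R2:  [    0     0  -1/2     4    10 ]
R4 <- R4 - (-1/4)*R2:  [    0     0  19/4     0    19 ]
R4 <- R4 - (-19/2)*R3:  [   0    0    0   38  114 ]
Row echelon form:
[ -3  -5     2   5  |   -1 ]
[  0  -8     7   8  |   28 ]
[  0   0  -1/2   4  |   10 ]
[  0   0     0  38  |  114 ]
Back-substitution:
v = (114) / 38 = 3
u = (10 - (4)*(3)) / (-1/2) = 4
t = (28 - (7)*(4) - (8)*(3)) / -8 = 3
s = (-1 - (-5)*(3) - (2)*(4) - (5)*(3)) / -3 = 3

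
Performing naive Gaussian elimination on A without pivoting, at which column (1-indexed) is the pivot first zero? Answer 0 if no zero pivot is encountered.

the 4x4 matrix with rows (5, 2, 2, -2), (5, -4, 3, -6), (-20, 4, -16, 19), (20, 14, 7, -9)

first zero-pivot column = 0

Naive forward elimination:
R2 <- R2 - (1)*R1:  [  0  -6   1  -4 ]
R3 <- R3 - (-4)*R1:  [  0  12  -8  11 ]
R4 <- R4 - (4)*R1:  [  0   6  -1  -1 ]
R3 <- R3 - (-2)*R2:  [  0   0  -6   3 ]
R4 <- R4 - (-1)*R2:  [  0   0   0  -5 ]
All pivots nonzero; naive elimination completes without hitting a zero pivot.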